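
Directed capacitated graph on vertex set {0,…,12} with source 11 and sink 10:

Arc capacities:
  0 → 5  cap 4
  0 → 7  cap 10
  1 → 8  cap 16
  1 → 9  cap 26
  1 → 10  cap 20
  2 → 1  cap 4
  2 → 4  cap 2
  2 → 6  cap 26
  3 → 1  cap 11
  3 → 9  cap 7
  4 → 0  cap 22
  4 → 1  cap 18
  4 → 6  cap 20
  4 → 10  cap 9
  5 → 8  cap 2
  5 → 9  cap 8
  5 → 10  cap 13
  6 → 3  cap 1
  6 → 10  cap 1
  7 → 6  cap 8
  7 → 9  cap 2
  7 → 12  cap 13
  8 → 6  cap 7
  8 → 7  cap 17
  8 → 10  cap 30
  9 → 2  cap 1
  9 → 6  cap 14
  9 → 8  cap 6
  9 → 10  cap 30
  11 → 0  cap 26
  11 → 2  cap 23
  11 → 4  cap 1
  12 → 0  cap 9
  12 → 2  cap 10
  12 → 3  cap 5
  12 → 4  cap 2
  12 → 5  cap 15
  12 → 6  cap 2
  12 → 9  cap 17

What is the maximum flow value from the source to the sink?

augment #1: 11→4→10 bottleneck 1, total now 1
augment #2: 11→0→5→10 bottleneck 4, total now 5
augment #3: 11→2→1→10 bottleneck 4, total now 9
augment #4: 11→2→4→10 bottleneck 2, total now 11
augment #5: 11→2→6→10 bottleneck 1, total now 12
augment #6: 11→0→7→9→10 bottleneck 2, total now 14
augment #7: 11→0→7→12→4→10 bottleneck 2, total now 16
augment #8: 11→0→7→12→5→10 bottleneck 6, total now 22
augment #9: 11→2→6→3→1→10 bottleneck 1, total now 23

Maximum flow value: 23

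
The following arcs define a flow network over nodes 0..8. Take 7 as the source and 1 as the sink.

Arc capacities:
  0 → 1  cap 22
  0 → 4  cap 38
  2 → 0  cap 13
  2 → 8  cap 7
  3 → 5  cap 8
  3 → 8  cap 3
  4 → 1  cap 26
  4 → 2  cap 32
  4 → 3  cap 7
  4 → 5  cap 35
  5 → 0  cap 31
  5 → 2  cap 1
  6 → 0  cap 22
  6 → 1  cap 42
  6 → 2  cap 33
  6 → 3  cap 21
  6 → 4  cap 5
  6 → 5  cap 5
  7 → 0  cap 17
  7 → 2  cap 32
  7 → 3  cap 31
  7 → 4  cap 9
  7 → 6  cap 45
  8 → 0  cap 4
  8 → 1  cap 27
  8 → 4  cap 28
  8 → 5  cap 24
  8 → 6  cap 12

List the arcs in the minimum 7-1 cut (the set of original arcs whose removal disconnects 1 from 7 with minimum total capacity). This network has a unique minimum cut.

Min-cut arcs: {(0,1), (2,8), (3,8), (4,1), (6,1)} (total capacity 100)

augment #1: 7→0→1 push 17
augment #2: 7→4→1 push 9
augment #3: 7→6→1 push 42
augment #4: 7→2→0→1 push 5
augment #5: 7→2→8→1 push 7
augment #6: 7→3→8→1 push 3
augment #7: 7→6→4→1 push 3
augment #8: 7→2→0→4→1 push 8
augment #9: 7→3→5→0→4→1 push 6
max flow = 100; residual-reachable set from 7 gives S-side
cut edges (S→T): {(0,1), (2,8), (3,8), (4,1), (6,1)} total cap 100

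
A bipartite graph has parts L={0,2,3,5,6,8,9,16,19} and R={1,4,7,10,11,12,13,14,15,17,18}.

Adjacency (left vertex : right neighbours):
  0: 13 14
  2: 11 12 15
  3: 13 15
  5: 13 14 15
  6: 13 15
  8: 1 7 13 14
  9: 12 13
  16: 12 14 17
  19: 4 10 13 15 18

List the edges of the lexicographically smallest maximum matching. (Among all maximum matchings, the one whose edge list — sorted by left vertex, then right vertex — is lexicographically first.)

|M| = 8 (so the lex-smallest maximum matching has 8 edges)
process left vertices in ascending order; for each, take the smallest-labelled available neighbour that still permits 8 edges overall, or leave it unmatched if none does
lex-smallest matching: {0-13, 2-11, 3-15, 5-14, 8-1, 9-12, 16-17, 19-4}

Lex-smallest maximum matching: {(0,13), (2,11), (3,15), (5,14), (8,1), (9,12), (16,17), (19,4)}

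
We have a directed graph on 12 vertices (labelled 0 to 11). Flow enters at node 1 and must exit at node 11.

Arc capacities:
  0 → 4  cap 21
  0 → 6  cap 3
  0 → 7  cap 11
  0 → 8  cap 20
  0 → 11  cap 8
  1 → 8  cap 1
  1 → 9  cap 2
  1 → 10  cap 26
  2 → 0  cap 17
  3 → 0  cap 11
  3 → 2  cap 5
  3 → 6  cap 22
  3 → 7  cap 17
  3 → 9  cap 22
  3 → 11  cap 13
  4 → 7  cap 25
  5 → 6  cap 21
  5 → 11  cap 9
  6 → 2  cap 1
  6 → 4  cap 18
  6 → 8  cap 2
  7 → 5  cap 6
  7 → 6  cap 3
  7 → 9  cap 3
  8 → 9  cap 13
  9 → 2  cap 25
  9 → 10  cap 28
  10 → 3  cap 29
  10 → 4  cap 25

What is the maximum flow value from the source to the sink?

augment #1: 1→10→3→11 bottleneck 13, total now 13
augment #2: 1→9→2→0→11 bottleneck 2, total now 15
augment #3: 1→10→3→0→11 bottleneck 6, total now 21
augment #4: 1→10→3→7→5→11 bottleneck 6, total now 27

Maximum flow value: 27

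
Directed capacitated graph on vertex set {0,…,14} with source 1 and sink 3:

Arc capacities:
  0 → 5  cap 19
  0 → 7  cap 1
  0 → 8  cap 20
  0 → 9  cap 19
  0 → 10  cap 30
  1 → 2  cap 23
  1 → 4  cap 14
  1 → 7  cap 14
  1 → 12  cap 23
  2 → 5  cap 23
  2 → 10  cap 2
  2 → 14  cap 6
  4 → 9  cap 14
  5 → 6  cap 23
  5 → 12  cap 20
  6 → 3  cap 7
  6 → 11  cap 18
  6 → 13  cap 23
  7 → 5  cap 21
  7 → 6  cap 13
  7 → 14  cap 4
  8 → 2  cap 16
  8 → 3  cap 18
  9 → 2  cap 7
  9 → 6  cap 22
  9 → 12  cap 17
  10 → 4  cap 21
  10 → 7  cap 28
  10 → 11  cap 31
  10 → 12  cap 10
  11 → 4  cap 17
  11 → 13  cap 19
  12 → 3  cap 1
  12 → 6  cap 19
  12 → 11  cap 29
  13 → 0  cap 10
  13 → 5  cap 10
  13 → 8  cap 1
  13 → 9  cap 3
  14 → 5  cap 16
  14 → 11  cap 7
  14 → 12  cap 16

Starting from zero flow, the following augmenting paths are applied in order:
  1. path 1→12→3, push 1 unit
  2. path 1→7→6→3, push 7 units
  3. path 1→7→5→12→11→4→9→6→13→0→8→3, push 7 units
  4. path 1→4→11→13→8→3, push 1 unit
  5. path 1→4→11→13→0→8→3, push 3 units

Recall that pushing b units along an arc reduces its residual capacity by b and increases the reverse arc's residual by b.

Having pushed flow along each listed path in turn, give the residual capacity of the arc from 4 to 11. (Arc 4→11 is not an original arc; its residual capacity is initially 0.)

after path 1 (1→12→3, push 1): res(4,11)=0
after path 2 (1→7→6→3, push 7): res(4,11)=0
after path 3 (1→7→5→12→11→4→9→6→13→0→8→3, push 7): res(4,11)=7
after path 4 (1→4→11→13→8→3, push 1): res(4,11)=6
after path 5 (1→4→11→13→0→8→3, push 3): res(4,11)=3

Residual capacity of (4,11): 3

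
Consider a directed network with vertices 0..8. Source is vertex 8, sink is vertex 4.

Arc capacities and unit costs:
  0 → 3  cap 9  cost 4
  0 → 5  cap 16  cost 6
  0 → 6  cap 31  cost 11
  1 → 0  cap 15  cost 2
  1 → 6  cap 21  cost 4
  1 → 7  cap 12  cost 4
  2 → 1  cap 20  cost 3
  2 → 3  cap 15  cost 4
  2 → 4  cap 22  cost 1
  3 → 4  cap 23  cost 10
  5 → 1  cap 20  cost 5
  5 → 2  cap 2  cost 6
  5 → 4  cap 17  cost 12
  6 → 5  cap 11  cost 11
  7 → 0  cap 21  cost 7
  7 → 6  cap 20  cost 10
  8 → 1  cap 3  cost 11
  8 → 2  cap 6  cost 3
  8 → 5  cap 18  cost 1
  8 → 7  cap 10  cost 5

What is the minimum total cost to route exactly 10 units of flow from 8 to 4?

Minimum cost for 10 units: 66

shortest-cost path #1: 8→2→4 push 6 @ unit cost 4 (adds 24)
shortest-cost path #2: 8→5→2→4 push 2 @ unit cost 8 (adds 16)
shortest-cost path #3: 8→5→4 push 2 @ unit cost 13 (adds 26)
total cost = 66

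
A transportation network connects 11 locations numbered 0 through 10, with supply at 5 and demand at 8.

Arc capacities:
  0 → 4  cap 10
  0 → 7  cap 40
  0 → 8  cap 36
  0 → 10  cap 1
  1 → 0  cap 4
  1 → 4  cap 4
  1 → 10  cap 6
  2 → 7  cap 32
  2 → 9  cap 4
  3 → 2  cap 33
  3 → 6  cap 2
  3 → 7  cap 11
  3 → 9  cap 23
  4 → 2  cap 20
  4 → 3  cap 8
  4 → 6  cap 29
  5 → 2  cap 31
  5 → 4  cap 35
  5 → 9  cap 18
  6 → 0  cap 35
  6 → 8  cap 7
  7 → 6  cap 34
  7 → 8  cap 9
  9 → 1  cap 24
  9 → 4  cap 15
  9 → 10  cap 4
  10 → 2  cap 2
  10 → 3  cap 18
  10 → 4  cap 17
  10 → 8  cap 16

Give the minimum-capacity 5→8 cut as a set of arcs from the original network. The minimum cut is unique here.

augment #1: 5→2→7→8 push 9
augment #2: 5→4→6→8 push 7
augment #3: 5→9→10→8 push 4
augment #4: 5→4→6→0→8 push 22
augment #5: 5→9→1→0→8 push 4
augment #6: 5→9→1→10→8 push 6
augment #7: 5→2→7→6→0→8 push 10
augment #8: 5→2→7→6→0→10→8 push 1
max flow = 63; residual-reachable set from 5 gives S-side
cut edges (S→T): {(0,8), (0,10), (1,10), (6,8), (7,8), (9,10)} total cap 63

Min-cut arcs: {(0,8), (0,10), (1,10), (6,8), (7,8), (9,10)} (total capacity 63)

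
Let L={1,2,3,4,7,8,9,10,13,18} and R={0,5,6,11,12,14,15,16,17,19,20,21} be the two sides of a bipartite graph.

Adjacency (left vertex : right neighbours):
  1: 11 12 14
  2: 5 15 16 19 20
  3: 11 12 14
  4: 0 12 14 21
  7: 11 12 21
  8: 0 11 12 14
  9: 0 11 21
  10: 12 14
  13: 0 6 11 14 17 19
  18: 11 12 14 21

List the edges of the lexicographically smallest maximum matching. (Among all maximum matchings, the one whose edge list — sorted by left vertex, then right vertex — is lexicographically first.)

|M| = 7 (so the lex-smallest maximum matching has 7 edges)
process left vertices in ascending order; for each, take the smallest-labelled available neighbour that still permits 7 edges overall, or leave it unmatched if none does
lex-smallest matching: {1-11, 2-5, 3-12, 4-0, 7-21, 8-14, 13-6}

Lex-smallest maximum matching: {(1,11), (2,5), (3,12), (4,0), (7,21), (8,14), (13,6)}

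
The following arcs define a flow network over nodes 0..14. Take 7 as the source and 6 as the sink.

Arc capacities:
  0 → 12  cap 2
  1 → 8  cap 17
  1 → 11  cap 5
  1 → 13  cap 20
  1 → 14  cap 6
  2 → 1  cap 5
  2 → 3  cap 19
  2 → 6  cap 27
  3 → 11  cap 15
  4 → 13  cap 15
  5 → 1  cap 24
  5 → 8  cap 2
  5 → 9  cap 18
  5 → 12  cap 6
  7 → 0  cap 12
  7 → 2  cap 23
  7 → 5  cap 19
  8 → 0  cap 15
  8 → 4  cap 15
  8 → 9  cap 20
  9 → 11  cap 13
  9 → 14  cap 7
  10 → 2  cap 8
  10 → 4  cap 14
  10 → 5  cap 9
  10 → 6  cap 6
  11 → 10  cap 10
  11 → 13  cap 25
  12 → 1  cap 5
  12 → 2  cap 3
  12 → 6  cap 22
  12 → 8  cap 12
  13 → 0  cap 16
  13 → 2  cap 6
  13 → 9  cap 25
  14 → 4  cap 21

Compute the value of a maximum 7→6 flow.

Maximum flow value: 41

augment #1: 7→2→6 bottleneck 23, total now 23
augment #2: 7→0→12→6 bottleneck 2, total now 25
augment #3: 7→5→12→6 bottleneck 6, total now 31
augment #4: 7→5→1→11→10→6 bottleneck 5, total now 36
augment #5: 7→5→1→13→2→6 bottleneck 4, total now 40
augment #6: 7→5→9→11→10→6 bottleneck 1, total now 41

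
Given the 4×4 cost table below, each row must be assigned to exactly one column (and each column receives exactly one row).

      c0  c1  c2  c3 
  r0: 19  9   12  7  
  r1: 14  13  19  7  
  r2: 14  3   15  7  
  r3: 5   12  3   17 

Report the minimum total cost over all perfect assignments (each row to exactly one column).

one of 2 optimal assignments: row0→col2 (cost 12), row1→col3 (cost 7), row2→col1 (cost 3), row3→col0 (cost 5)
total = 12 + 7 + 3 + 5 = 27

Minimum assignment cost: 27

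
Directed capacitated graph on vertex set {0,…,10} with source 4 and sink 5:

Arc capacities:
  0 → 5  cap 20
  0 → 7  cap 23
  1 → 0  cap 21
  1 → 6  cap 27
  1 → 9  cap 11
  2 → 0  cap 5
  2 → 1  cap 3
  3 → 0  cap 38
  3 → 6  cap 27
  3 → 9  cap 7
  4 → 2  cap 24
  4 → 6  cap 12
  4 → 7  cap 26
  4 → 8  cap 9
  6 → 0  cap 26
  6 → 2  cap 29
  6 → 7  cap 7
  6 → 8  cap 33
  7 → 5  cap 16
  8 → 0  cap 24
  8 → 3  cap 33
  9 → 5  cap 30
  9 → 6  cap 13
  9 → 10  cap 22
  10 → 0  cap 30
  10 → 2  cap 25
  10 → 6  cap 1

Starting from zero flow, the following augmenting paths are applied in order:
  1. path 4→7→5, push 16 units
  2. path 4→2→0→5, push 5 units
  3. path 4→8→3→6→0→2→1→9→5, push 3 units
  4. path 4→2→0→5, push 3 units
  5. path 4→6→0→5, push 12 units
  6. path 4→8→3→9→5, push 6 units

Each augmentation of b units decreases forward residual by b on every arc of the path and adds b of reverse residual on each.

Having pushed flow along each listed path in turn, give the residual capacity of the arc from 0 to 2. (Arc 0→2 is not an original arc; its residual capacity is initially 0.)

after path 1 (4→7→5, push 16): res(0,2)=0
after path 2 (4→2→0→5, push 5): res(0,2)=5
after path 3 (4→8→3→6→0→2→1→9→5, push 3): res(0,2)=2
after path 4 (4→2→0→5, push 3): res(0,2)=5
after path 5 (4→6→0→5, push 12): res(0,2)=5
after path 6 (4→8→3→9→5, push 6): res(0,2)=5

Residual capacity of (0,2): 5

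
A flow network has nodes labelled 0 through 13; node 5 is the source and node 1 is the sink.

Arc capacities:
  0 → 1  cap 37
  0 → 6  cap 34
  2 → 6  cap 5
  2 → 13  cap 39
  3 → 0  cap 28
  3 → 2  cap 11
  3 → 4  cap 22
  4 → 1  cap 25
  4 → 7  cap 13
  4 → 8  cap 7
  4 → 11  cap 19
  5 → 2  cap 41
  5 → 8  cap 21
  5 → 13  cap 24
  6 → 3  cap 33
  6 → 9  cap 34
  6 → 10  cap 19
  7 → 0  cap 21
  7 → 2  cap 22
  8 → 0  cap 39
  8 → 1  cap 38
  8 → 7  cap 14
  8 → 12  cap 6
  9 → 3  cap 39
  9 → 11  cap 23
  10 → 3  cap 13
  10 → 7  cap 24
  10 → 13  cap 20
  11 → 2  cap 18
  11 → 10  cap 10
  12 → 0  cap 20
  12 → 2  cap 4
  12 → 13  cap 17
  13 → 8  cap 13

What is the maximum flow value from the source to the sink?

augment #1: 5→8→1 bottleneck 21, total now 21
augment #2: 5→13→8→1 bottleneck 13, total now 34
augment #3: 5→2→6→3→0→1 bottleneck 5, total now 39

Maximum flow value: 39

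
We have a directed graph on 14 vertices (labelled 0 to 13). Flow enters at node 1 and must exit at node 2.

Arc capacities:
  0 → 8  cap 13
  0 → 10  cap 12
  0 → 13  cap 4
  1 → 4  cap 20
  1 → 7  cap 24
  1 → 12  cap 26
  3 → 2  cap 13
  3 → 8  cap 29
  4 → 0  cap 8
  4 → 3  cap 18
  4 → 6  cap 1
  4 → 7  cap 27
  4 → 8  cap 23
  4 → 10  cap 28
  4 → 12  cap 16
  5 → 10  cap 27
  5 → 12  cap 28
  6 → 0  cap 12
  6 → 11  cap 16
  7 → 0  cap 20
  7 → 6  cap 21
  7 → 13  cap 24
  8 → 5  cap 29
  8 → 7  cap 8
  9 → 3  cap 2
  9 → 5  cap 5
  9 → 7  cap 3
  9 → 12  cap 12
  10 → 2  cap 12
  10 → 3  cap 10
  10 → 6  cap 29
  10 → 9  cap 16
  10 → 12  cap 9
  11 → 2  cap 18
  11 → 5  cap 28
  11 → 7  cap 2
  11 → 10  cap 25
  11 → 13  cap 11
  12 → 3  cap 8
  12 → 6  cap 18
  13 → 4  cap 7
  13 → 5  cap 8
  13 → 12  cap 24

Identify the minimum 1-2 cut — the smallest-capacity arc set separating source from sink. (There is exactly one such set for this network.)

Min-cut arcs: {(3,2), (6,11), (10,2)} (total capacity 41)

augment #1: 1→4→3→2 push 13
augment #2: 1→4→10→2 push 7
augment #3: 1→7→0→10→2 push 5
augment #4: 1→7→6→11→2 push 16
max flow = 41; residual-reachable set from 1 gives S-side
cut edges (S→T): {(3,2), (6,11), (10,2)} total cap 41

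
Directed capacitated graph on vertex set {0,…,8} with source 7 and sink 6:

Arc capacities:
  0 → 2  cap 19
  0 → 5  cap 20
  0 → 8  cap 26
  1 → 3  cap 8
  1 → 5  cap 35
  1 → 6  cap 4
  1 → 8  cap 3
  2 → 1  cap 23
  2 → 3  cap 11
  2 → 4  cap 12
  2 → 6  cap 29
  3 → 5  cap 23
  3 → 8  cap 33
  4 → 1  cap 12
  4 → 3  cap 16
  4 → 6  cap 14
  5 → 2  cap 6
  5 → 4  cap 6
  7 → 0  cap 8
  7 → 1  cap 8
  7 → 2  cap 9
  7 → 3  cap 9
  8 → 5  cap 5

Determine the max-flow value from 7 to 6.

augment #1: 7→1→6 bottleneck 4, total now 4
augment #2: 7→2→6 bottleneck 9, total now 13
augment #3: 7→0→2→6 bottleneck 8, total now 21
augment #4: 7→1→5→2→6 bottleneck 4, total now 25
augment #5: 7→3→5→2→6 bottleneck 2, total now 27
augment #6: 7→3→5→4→6 bottleneck 6, total now 33

Maximum flow value: 33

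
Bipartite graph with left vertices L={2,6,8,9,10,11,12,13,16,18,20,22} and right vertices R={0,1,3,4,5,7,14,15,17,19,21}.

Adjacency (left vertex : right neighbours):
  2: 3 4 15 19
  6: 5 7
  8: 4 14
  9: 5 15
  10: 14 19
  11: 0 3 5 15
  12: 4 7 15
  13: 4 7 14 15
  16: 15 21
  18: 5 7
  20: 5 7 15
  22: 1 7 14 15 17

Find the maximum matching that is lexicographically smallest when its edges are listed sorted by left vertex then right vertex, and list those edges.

Lex-smallest maximum matching: {(2,3), (6,5), (8,4), (9,15), (10,19), (11,0), (12,7), (13,14), (16,21), (22,1)}

|M| = 10 (so the lex-smallest maximum matching has 10 edges)
process left vertices in ascending order; for each, take the smallest-labelled available neighbour that still permits 10 edges overall, or leave it unmatched if none does
lex-smallest matching: {2-3, 6-5, 8-4, 9-15, 10-19, 11-0, 12-7, 13-14, 16-21, 22-1}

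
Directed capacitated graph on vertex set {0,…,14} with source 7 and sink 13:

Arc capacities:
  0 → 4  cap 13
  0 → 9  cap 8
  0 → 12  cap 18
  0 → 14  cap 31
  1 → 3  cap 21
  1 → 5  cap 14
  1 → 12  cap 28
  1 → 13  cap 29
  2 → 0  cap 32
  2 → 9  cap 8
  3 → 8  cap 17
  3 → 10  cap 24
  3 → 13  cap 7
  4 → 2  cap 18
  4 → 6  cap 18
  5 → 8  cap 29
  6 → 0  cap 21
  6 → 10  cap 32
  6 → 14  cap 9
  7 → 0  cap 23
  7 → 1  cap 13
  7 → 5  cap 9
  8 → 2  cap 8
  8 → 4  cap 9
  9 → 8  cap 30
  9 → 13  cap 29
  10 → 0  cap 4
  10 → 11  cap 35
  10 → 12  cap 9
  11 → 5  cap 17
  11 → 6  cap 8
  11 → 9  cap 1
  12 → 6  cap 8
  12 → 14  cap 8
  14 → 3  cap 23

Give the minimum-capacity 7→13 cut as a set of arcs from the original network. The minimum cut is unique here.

Min-cut arcs: {(0,9), (2,9), (3,13), (7,1), (11,9)} (total capacity 37)

augment #1: 7→1→13 push 13
augment #2: 7→0→9→13 push 8
augment #3: 7→0→14→3→13 push 7
augment #4: 7→0→4→2→9→13 push 8
augment #5: 7→5→8→4→6→10→11→9→13 push 1
max flow = 37; residual-reachable set from 7 gives S-side
cut edges (S→T): {(0,9), (2,9), (3,13), (7,1), (11,9)} total cap 37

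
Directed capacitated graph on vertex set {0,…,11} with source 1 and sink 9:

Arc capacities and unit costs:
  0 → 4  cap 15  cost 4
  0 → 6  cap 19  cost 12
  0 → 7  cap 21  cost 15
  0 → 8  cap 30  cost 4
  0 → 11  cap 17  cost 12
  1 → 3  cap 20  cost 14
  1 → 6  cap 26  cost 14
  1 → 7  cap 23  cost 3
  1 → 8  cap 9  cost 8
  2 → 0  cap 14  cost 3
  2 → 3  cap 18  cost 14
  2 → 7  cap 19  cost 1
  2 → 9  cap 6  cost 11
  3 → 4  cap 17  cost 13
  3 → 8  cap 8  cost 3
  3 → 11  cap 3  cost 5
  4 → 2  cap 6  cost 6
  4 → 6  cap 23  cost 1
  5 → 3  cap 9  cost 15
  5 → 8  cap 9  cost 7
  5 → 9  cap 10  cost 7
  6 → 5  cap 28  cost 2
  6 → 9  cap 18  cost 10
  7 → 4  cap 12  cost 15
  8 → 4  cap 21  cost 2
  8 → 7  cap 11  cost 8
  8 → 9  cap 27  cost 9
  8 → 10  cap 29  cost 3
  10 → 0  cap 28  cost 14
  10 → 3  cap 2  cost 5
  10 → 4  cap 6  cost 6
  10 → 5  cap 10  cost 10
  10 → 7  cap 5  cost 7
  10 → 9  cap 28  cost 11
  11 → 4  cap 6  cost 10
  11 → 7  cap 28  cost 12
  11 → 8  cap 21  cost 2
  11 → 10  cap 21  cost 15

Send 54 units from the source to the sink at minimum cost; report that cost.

shortest-cost path #1: 1→8→9 push 9 @ unit cost 17 (adds 153)
shortest-cost path #2: 1→6→5→9 push 10 @ unit cost 23 (adds 230)
shortest-cost path #3: 1→6→9 push 16 @ unit cost 24 (adds 384)
shortest-cost path #4: 1→3→8→9 push 8 @ unit cost 26 (adds 208)
shortest-cost path #5: 1→7→4→6→9 push 2 @ unit cost 29 (adds 58)
shortest-cost path #6: 1→3→11→8→9 push 3 @ unit cost 30 (adds 90)
shortest-cost path #7: 1→7→4→2→9 push 6 @ unit cost 35 (adds 210)
total cost = 1333

Minimum cost for 54 units: 1333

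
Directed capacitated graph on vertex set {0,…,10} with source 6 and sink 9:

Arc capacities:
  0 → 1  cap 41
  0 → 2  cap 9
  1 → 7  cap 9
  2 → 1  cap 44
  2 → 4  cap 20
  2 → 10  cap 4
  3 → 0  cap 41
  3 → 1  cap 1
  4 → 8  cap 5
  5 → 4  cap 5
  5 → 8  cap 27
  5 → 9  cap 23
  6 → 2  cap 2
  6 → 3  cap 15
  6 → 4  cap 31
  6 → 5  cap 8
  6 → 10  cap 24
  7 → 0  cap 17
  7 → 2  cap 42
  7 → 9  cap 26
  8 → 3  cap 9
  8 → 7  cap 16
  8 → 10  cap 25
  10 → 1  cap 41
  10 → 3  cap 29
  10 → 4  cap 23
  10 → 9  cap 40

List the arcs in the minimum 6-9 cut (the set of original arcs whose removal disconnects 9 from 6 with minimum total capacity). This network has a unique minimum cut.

Min-cut arcs: {(1,7), (2,10), (4,8), (6,5), (6,10)} (total capacity 50)

augment #1: 6→5→9 push 8
augment #2: 6→10→9 push 24
augment #3: 6→2→10→9 push 2
augment #4: 6→3→1→7→9 push 1
augment #5: 6→4→8→7→9 push 5
augment #6: 6→3→0→1→7→9 push 8
augment #7: 6→3→0→2→10→9 push 2
max flow = 50; residual-reachable set from 6 gives S-side
cut edges (S→T): {(1,7), (2,10), (4,8), (6,5), (6,10)} total cap 50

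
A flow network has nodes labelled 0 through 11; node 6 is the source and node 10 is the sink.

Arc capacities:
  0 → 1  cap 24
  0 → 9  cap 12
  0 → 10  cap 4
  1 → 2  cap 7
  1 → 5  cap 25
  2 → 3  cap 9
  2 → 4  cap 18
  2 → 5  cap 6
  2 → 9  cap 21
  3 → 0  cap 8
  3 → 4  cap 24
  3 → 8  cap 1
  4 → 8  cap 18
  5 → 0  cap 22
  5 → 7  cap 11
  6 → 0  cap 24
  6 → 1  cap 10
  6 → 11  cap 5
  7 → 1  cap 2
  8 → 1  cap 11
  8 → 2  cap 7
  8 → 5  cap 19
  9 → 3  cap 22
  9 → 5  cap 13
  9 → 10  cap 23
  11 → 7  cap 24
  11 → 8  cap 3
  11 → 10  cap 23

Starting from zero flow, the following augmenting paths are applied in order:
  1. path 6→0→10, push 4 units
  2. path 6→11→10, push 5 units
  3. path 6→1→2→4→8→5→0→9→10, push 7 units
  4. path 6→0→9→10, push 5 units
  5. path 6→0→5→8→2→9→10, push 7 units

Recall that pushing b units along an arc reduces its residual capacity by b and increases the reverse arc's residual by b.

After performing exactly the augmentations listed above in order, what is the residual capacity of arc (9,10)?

Residual capacity of (9,10): 4

after path 1 (6→0→10, push 4): res(9,10)=23
after path 2 (6→11→10, push 5): res(9,10)=23
after path 3 (6→1→2→4→8→5→0→9→10, push 7): res(9,10)=16
after path 4 (6→0→9→10, push 5): res(9,10)=11
after path 5 (6→0→5→8→2→9→10, push 7): res(9,10)=4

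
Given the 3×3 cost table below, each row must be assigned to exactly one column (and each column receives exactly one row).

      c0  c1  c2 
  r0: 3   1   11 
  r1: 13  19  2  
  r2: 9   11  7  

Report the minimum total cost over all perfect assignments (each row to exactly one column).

optimal assignment: row0→col1 (cost 1), row1→col2 (cost 2), row2→col0 (cost 9)
total = 1 + 2 + 9 = 12

Minimum assignment cost: 12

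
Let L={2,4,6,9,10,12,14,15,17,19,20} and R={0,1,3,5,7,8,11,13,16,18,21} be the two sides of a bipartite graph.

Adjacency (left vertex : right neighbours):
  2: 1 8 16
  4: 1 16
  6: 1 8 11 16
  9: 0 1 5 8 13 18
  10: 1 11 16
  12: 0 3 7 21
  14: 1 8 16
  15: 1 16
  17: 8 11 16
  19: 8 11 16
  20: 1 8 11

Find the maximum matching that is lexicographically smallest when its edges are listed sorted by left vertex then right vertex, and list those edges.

Lex-smallest maximum matching: {(2,1), (4,16), (6,8), (9,0), (10,11), (12,3)}

|M| = 6 (so the lex-smallest maximum matching has 6 edges)
process left vertices in ascending order; for each, take the smallest-labelled available neighbour that still permits 6 edges overall, or leave it unmatched if none does
lex-smallest matching: {2-1, 4-16, 6-8, 9-0, 10-11, 12-3}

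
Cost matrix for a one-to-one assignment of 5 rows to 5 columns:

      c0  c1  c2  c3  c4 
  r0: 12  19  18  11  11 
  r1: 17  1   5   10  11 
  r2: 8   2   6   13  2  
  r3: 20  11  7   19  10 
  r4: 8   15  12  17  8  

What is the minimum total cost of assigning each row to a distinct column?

optimal assignment: row0→col3 (cost 11), row1→col1 (cost 1), row2→col4 (cost 2), row3→col2 (cost 7), row4→col0 (cost 8)
total = 11 + 1 + 2 + 7 + 8 = 29

Minimum assignment cost: 29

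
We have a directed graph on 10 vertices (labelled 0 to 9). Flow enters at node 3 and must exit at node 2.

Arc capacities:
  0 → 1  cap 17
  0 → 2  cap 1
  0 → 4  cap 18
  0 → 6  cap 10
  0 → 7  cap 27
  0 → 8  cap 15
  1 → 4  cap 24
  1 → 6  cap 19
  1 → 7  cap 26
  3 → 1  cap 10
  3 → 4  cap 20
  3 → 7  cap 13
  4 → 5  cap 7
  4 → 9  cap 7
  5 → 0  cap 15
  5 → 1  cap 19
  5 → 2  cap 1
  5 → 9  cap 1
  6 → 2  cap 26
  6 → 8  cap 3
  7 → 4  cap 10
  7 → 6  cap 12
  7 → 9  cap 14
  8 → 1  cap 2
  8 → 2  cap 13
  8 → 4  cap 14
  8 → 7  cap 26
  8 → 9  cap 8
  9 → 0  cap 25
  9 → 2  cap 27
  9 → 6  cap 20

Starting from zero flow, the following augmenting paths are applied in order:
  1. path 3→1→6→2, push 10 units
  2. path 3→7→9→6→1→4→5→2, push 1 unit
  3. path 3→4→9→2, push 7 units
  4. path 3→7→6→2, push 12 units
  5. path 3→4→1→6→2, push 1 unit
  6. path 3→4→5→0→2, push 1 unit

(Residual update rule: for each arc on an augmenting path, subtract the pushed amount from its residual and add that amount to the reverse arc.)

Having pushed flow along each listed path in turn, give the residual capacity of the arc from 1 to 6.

Residual capacity of (1,6): 9

after path 1 (3→1→6→2, push 10): res(1,6)=9
after path 2 (3→7→9→6→1→4→5→2, push 1): res(1,6)=10
after path 3 (3→4→9→2, push 7): res(1,6)=10
after path 4 (3→7→6→2, push 12): res(1,6)=10
after path 5 (3→4→1→6→2, push 1): res(1,6)=9
after path 6 (3→4→5→0→2, push 1): res(1,6)=9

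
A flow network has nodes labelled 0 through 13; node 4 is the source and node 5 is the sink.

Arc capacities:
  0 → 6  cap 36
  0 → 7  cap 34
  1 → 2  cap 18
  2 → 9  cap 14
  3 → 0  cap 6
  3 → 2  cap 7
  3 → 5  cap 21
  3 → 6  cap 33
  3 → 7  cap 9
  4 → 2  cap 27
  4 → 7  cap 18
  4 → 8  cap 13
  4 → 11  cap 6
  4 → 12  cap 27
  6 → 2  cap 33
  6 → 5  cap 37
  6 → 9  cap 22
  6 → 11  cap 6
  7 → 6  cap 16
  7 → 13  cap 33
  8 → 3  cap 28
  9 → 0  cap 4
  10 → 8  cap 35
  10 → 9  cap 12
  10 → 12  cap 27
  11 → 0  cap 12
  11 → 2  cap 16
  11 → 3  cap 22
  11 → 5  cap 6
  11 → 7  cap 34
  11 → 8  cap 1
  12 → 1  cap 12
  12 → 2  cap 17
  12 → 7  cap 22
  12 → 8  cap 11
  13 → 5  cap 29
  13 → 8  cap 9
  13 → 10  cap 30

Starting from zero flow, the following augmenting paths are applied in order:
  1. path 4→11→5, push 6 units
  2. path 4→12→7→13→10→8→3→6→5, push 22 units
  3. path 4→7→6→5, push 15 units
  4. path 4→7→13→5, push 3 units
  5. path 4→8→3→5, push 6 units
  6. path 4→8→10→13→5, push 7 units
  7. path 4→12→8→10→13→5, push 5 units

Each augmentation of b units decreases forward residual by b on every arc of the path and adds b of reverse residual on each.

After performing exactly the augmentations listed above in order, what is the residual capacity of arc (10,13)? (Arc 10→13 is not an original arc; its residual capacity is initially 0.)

Residual capacity of (10,13): 10

after path 1 (4→11→5, push 6): res(10,13)=0
after path 2 (4→12→7→13→10→8→3→6→5, push 22): res(10,13)=22
after path 3 (4→7→6→5, push 15): res(10,13)=22
after path 4 (4→7→13→5, push 3): res(10,13)=22
after path 5 (4→8→3→5, push 6): res(10,13)=22
after path 6 (4→8→10→13→5, push 7): res(10,13)=15
after path 7 (4→12→8→10→13→5, push 5): res(10,13)=10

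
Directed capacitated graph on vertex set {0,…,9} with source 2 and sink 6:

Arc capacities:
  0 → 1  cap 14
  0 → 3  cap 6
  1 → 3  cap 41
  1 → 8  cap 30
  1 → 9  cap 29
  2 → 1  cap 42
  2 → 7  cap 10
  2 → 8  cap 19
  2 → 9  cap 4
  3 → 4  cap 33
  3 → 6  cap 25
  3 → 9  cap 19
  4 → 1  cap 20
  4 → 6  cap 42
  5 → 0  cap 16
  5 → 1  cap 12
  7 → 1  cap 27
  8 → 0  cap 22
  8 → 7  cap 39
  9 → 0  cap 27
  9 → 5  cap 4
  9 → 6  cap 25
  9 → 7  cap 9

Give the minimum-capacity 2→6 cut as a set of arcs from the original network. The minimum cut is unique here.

Min-cut arcs: {(0,3), (1,3), (9,6)} (total capacity 72)

augment #1: 2→9→6 push 4
augment #2: 2→1→3→6 push 25
augment #3: 2→1→9→6 push 17
augment #4: 2→7→1→9→6 push 4
augment #5: 2→7→1→3→4→6 push 6
augment #6: 2→8→0→3→4→6 push 6
augment #7: 2→8→0→1→3→4→6 push 10
max flow = 72; residual-reachable set from 2 gives S-side
cut edges (S→T): {(0,3), (1,3), (9,6)} total cap 72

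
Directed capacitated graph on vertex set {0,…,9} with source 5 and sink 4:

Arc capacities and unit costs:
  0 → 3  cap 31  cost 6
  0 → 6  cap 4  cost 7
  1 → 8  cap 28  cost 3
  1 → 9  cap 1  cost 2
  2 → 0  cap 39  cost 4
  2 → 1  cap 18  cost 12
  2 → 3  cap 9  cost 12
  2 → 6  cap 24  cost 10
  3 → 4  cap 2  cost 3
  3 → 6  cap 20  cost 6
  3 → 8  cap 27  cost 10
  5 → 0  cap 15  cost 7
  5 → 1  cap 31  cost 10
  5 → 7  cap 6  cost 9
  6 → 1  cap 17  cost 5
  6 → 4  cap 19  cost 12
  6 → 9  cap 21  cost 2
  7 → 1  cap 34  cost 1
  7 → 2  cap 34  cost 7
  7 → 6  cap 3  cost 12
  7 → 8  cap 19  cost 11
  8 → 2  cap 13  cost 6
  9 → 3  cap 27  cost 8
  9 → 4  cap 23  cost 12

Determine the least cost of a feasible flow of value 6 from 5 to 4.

Minimum cost for 6 units: 134

shortest-cost path #1: 5→0→3→4 push 2 @ unit cost 16 (adds 32)
shortest-cost path #2: 5→1→9→4 push 1 @ unit cost 24 (adds 24)
shortest-cost path #3: 5→0→6→4 push 3 @ unit cost 26 (adds 78)
total cost = 134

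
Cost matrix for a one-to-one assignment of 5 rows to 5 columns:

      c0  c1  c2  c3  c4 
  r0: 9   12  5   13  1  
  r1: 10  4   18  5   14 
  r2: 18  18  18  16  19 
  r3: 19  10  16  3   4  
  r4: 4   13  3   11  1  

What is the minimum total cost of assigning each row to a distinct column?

optimal assignment: row0→col4 (cost 1), row1→col1 (cost 4), row2→col0 (cost 18), row3→col3 (cost 3), row4→col2 (cost 3)
total = 1 + 4 + 18 + 3 + 3 = 29

Minimum assignment cost: 29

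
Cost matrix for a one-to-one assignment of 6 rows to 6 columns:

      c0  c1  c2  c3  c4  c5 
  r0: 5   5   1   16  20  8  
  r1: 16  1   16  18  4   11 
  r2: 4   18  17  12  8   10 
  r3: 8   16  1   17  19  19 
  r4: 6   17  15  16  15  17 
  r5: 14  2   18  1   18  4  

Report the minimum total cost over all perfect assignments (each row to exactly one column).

Minimum assignment cost: 25

optimal assignment: row0→col5 (cost 8), row1→col1 (cost 1), row2→col4 (cost 8), row3→col2 (cost 1), row4→col0 (cost 6), row5→col3 (cost 1)
total = 8 + 1 + 8 + 1 + 6 + 1 = 25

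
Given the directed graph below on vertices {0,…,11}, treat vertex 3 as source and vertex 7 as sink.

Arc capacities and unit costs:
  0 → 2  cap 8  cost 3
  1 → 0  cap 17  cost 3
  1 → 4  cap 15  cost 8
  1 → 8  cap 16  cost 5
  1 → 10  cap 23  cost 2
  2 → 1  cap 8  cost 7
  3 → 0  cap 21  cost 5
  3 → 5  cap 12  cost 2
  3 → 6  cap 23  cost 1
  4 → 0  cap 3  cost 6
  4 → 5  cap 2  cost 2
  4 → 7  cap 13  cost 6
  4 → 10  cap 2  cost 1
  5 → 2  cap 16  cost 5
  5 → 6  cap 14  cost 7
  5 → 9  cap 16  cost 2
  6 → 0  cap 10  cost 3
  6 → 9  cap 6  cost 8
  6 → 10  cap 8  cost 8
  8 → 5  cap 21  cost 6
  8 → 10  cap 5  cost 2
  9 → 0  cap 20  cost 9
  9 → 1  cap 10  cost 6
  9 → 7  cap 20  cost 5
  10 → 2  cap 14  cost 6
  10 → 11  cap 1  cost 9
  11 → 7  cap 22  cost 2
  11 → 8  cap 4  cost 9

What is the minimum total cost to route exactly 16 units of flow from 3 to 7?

Minimum cost for 16 units: 164

shortest-cost path #1: 3→5→9→7 push 12 @ unit cost 9 (adds 108)
shortest-cost path #2: 3→6→9→7 push 4 @ unit cost 14 (adds 56)
total cost = 164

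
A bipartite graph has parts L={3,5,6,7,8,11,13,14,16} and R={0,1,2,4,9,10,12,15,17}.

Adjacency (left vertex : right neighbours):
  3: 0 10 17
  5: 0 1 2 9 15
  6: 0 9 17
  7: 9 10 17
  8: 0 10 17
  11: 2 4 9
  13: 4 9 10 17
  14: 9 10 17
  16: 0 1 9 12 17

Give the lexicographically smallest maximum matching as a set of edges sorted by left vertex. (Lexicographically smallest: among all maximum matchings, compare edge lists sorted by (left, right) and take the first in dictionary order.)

|M| = 8 (so the lex-smallest maximum matching has 8 edges)
process left vertices in ascending order; for each, take the smallest-labelled available neighbour that still permits 8 edges overall, or leave it unmatched if none does
lex-smallest matching: {3-0, 5-1, 6-9, 7-10, 8-17, 11-2, 13-4, 16-12}

Lex-smallest maximum matching: {(3,0), (5,1), (6,9), (7,10), (8,17), (11,2), (13,4), (16,12)}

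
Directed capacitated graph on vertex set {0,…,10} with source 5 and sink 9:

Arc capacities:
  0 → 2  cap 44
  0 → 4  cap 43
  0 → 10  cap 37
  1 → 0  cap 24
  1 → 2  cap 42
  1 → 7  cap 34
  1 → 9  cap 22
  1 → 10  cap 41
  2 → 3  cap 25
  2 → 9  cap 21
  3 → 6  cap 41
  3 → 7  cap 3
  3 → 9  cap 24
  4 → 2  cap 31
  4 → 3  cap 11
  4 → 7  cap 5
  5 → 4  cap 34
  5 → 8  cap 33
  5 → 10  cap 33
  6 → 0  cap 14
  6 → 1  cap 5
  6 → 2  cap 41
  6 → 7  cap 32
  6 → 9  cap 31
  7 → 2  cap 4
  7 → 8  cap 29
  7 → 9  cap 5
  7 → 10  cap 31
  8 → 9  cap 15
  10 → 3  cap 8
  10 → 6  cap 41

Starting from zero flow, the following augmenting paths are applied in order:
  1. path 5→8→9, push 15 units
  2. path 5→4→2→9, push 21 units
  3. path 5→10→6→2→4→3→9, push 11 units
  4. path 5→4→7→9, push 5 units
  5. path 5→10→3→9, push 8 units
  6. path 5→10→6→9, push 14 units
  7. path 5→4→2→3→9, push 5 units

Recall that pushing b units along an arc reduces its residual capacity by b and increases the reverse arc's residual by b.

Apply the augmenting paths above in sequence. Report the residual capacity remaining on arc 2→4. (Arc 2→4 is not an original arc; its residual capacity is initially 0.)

after path 1 (5→8→9, push 15): res(2,4)=0
after path 2 (5→4→2→9, push 21): res(2,4)=21
after path 3 (5→10→6→2→4→3→9, push 11): res(2,4)=10
after path 4 (5→4→7→9, push 5): res(2,4)=10
after path 5 (5→10→3→9, push 8): res(2,4)=10
after path 6 (5→10→6→9, push 14): res(2,4)=10
after path 7 (5→4→2→3→9, push 5): res(2,4)=15

Residual capacity of (2,4): 15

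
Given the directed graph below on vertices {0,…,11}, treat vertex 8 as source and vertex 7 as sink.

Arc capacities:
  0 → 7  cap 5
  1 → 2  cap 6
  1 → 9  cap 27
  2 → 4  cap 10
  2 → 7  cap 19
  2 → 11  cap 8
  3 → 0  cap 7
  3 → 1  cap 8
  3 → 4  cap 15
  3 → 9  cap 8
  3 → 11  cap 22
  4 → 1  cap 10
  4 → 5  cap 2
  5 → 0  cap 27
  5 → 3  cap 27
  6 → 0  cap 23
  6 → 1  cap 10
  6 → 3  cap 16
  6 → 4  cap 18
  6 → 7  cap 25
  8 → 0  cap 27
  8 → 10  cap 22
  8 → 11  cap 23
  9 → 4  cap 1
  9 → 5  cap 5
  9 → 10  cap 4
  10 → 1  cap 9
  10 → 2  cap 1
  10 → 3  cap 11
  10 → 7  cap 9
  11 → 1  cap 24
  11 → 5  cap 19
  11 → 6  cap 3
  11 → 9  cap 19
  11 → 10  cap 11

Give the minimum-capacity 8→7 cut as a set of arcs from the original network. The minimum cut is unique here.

augment #1: 8→0→7 push 5
augment #2: 8→10→7 push 9
augment #3: 8→10→2→7 push 1
augment #4: 8→11→6→7 push 3
augment #5: 8→10→1→2→7 push 6
max flow = 24; residual-reachable set from 8 gives S-side
cut edges (S→T): {(0,7), (1,2), (10,2), (10,7), (11,6)} total cap 24

Min-cut arcs: {(0,7), (1,2), (10,2), (10,7), (11,6)} (total capacity 24)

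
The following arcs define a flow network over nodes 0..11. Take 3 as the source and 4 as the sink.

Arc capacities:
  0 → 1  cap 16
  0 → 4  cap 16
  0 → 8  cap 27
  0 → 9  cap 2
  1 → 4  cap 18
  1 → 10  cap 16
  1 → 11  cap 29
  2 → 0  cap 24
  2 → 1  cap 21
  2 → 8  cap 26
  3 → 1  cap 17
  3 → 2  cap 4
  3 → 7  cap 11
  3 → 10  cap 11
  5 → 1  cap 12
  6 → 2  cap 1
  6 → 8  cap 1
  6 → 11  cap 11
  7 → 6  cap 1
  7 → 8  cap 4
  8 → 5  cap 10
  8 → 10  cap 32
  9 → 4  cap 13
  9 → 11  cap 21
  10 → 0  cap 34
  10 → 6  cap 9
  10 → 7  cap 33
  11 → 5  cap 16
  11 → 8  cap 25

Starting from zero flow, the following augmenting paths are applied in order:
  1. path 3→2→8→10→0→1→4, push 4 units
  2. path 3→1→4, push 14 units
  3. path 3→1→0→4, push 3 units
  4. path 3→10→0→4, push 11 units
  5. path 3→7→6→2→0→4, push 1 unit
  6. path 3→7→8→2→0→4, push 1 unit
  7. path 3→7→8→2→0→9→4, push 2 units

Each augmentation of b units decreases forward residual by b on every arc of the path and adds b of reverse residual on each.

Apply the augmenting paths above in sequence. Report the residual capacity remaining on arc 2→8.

after path 1 (3→2→8→10→0→1→4, push 4): res(2,8)=22
after path 2 (3→1→4, push 14): res(2,8)=22
after path 3 (3→1→0→4, push 3): res(2,8)=22
after path 4 (3→10→0→4, push 11): res(2,8)=22
after path 5 (3→7→6→2→0→4, push 1): res(2,8)=22
after path 6 (3→7→8→2→0→4, push 1): res(2,8)=23
after path 7 (3→7→8→2→0→9→4, push 2): res(2,8)=25

Residual capacity of (2,8): 25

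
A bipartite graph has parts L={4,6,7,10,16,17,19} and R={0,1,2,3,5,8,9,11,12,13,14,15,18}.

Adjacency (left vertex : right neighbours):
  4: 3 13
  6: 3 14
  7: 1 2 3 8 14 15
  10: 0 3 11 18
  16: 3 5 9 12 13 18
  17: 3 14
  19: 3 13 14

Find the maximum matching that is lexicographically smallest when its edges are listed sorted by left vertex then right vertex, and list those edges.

|M| = 6 (so the lex-smallest maximum matching has 6 edges)
process left vertices in ascending order; for each, take the smallest-labelled available neighbour that still permits 6 edges overall, or leave it unmatched if none does
lex-smallest matching: {4-3, 6-14, 7-1, 10-0, 16-5, 19-13}

Lex-smallest maximum matching: {(4,3), (6,14), (7,1), (10,0), (16,5), (19,13)}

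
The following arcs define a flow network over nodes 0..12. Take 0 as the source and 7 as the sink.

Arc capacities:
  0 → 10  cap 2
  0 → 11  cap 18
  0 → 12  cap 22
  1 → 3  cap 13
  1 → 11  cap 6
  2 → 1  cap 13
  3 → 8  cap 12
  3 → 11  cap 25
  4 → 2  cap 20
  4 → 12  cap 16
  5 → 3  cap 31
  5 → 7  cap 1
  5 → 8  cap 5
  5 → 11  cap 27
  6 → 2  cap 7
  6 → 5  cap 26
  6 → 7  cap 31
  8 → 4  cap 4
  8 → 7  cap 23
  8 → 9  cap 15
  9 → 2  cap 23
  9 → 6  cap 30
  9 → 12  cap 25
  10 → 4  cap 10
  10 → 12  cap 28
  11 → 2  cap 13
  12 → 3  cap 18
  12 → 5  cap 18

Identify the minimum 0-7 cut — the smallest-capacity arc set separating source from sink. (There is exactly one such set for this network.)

augment #1: 0→12→5→7 push 1
augment #2: 0→12→3→8→7 push 12
augment #3: 0→12→5→8→7 push 5
max flow = 18; residual-reachable set from 0 gives S-side
cut edges (S→T): {(3,8), (5,7), (5,8)} total cap 18

Min-cut arcs: {(3,8), (5,7), (5,8)} (total capacity 18)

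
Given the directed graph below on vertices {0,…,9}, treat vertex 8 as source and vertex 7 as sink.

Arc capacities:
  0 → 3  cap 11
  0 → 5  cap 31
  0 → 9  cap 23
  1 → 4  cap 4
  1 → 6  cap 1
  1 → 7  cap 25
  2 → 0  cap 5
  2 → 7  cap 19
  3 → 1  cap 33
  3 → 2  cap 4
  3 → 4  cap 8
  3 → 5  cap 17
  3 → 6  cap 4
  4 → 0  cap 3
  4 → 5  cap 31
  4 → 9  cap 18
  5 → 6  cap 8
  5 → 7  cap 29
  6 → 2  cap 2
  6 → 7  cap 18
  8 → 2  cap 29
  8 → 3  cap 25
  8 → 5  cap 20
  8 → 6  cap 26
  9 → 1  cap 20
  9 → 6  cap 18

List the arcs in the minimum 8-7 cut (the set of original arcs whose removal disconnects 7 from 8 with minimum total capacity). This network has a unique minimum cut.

Min-cut arcs: {(2,0), (2,7), (6,7), (8,3), (8,5)} (total capacity 87)

augment #1: 8→2→7 push 19
augment #2: 8→5→7 push 20
augment #3: 8→6→7 push 18
augment #4: 8→3→1→7 push 25
augment #5: 8→2→0→5→7 push 5
max flow = 87; residual-reachable set from 8 gives S-side
cut edges (S→T): {(2,0), (2,7), (6,7), (8,3), (8,5)} total cap 87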